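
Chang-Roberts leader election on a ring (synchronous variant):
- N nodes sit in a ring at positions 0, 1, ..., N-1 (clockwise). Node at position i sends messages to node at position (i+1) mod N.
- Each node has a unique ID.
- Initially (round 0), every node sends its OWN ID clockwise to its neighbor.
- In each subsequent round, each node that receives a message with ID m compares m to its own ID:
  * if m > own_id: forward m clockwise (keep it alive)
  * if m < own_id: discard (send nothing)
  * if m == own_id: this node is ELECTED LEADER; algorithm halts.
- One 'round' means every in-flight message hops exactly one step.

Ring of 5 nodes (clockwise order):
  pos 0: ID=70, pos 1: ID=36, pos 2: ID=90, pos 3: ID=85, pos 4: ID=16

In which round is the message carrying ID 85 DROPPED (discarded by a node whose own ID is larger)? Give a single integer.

Round 1: pos1(id36) recv 70: fwd; pos2(id90) recv 36: drop; pos3(id85) recv 90: fwd; pos4(id16) recv 85: fwd; pos0(id70) recv 16: drop
Round 2: pos2(id90) recv 70: drop; pos4(id16) recv 90: fwd; pos0(id70) recv 85: fwd
Round 3: pos0(id70) recv 90: fwd; pos1(id36) recv 85: fwd
Round 4: pos1(id36) recv 90: fwd; pos2(id90) recv 85: drop
Round 5: pos2(id90) recv 90: ELECTED
Message ID 85 originates at pos 3; dropped at pos 2 in round 4

Answer: 4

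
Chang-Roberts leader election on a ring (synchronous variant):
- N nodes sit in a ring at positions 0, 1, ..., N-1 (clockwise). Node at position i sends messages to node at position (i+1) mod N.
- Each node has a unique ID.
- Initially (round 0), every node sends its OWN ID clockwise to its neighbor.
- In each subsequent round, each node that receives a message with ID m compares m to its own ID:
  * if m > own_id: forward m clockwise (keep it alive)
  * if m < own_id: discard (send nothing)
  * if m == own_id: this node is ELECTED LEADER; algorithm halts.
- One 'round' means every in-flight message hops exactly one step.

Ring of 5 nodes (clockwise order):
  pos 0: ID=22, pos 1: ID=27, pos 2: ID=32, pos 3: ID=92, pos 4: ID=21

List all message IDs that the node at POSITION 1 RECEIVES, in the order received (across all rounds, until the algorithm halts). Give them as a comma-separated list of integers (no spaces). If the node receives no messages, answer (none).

Answer: 22,92

Derivation:
Round 1: pos1(id27) recv 22: drop; pos2(id32) recv 27: drop; pos3(id92) recv 32: drop; pos4(id21) recv 92: fwd; pos0(id22) recv 21: drop
Round 2: pos0(id22) recv 92: fwd
Round 3: pos1(id27) recv 92: fwd
Round 4: pos2(id32) recv 92: fwd
Round 5: pos3(id92) recv 92: ELECTED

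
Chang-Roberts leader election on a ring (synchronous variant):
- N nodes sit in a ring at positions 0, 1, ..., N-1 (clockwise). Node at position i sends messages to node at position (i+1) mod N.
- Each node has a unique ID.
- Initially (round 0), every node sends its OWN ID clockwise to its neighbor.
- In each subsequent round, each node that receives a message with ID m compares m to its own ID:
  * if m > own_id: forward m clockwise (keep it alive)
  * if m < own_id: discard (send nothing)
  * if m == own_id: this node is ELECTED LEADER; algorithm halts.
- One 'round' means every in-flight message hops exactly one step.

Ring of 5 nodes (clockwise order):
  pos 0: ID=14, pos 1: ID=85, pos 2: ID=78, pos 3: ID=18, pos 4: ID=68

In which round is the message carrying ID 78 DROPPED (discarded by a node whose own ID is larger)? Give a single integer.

Round 1: pos1(id85) recv 14: drop; pos2(id78) recv 85: fwd; pos3(id18) recv 78: fwd; pos4(id68) recv 18: drop; pos0(id14) recv 68: fwd
Round 2: pos3(id18) recv 85: fwd; pos4(id68) recv 78: fwd; pos1(id85) recv 68: drop
Round 3: pos4(id68) recv 85: fwd; pos0(id14) recv 78: fwd
Round 4: pos0(id14) recv 85: fwd; pos1(id85) recv 78: drop
Round 5: pos1(id85) recv 85: ELECTED
Message ID 78 originates at pos 2; dropped at pos 1 in round 4

Answer: 4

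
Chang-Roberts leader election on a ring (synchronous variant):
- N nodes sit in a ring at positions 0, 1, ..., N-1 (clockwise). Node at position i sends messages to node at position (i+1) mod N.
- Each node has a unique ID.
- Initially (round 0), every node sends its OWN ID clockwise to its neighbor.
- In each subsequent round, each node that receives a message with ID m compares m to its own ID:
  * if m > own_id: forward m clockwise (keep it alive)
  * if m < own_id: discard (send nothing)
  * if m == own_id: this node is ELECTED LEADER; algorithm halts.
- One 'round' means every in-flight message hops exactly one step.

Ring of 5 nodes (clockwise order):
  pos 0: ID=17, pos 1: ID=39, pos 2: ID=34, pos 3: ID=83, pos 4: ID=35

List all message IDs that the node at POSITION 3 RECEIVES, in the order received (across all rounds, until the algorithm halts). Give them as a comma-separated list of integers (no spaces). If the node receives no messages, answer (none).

Round 1: pos1(id39) recv 17: drop; pos2(id34) recv 39: fwd; pos3(id83) recv 34: drop; pos4(id35) recv 83: fwd; pos0(id17) recv 35: fwd
Round 2: pos3(id83) recv 39: drop; pos0(id17) recv 83: fwd; pos1(id39) recv 35: drop
Round 3: pos1(id39) recv 83: fwd
Round 4: pos2(id34) recv 83: fwd
Round 5: pos3(id83) recv 83: ELECTED

Answer: 34,39,83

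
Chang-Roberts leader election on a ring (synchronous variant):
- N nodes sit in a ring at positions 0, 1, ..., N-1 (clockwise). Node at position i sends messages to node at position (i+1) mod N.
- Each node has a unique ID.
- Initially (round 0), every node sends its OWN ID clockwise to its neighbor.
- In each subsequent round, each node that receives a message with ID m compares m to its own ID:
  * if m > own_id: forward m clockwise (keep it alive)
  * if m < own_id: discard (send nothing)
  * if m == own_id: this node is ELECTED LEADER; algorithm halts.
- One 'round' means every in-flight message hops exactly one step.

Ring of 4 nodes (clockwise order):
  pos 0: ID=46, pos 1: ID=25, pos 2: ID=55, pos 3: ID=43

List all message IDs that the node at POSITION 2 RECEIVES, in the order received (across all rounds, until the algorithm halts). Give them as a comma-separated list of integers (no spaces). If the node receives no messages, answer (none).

Answer: 25,46,55

Derivation:
Round 1: pos1(id25) recv 46: fwd; pos2(id55) recv 25: drop; pos3(id43) recv 55: fwd; pos0(id46) recv 43: drop
Round 2: pos2(id55) recv 46: drop; pos0(id46) recv 55: fwd
Round 3: pos1(id25) recv 55: fwd
Round 4: pos2(id55) recv 55: ELECTED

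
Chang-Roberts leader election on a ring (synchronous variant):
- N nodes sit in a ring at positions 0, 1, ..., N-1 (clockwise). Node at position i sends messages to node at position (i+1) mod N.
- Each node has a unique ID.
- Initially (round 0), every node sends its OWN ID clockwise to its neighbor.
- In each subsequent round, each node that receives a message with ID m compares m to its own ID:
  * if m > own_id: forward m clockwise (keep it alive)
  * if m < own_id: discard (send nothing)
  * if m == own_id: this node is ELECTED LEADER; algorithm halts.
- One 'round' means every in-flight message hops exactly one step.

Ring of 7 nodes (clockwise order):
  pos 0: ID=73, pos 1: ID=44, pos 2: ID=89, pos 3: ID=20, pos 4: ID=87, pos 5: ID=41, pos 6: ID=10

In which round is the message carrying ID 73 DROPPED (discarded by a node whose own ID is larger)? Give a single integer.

Round 1: pos1(id44) recv 73: fwd; pos2(id89) recv 44: drop; pos3(id20) recv 89: fwd; pos4(id87) recv 20: drop; pos5(id41) recv 87: fwd; pos6(id10) recv 41: fwd; pos0(id73) recv 10: drop
Round 2: pos2(id89) recv 73: drop; pos4(id87) recv 89: fwd; pos6(id10) recv 87: fwd; pos0(id73) recv 41: drop
Round 3: pos5(id41) recv 89: fwd; pos0(id73) recv 87: fwd
Round 4: pos6(id10) recv 89: fwd; pos1(id44) recv 87: fwd
Round 5: pos0(id73) recv 89: fwd; pos2(id89) recv 87: drop
Round 6: pos1(id44) recv 89: fwd
Round 7: pos2(id89) recv 89: ELECTED
Message ID 73 originates at pos 0; dropped at pos 2 in round 2

Answer: 2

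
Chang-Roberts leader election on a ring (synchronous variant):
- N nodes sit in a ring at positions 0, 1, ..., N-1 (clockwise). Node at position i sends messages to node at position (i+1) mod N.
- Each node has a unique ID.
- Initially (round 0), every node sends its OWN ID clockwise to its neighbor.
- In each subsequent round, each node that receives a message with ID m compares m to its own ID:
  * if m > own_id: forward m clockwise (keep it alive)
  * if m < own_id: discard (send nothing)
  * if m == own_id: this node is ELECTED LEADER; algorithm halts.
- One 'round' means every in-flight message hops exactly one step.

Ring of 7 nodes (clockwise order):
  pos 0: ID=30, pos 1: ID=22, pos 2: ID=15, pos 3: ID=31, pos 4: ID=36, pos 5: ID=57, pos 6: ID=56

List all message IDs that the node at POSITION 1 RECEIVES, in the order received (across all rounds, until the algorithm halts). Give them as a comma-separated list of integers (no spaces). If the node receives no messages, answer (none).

Round 1: pos1(id22) recv 30: fwd; pos2(id15) recv 22: fwd; pos3(id31) recv 15: drop; pos4(id36) recv 31: drop; pos5(id57) recv 36: drop; pos6(id56) recv 57: fwd; pos0(id30) recv 56: fwd
Round 2: pos2(id15) recv 30: fwd; pos3(id31) recv 22: drop; pos0(id30) recv 57: fwd; pos1(id22) recv 56: fwd
Round 3: pos3(id31) recv 30: drop; pos1(id22) recv 57: fwd; pos2(id15) recv 56: fwd
Round 4: pos2(id15) recv 57: fwd; pos3(id31) recv 56: fwd
Round 5: pos3(id31) recv 57: fwd; pos4(id36) recv 56: fwd
Round 6: pos4(id36) recv 57: fwd; pos5(id57) recv 56: drop
Round 7: pos5(id57) recv 57: ELECTED

Answer: 30,56,57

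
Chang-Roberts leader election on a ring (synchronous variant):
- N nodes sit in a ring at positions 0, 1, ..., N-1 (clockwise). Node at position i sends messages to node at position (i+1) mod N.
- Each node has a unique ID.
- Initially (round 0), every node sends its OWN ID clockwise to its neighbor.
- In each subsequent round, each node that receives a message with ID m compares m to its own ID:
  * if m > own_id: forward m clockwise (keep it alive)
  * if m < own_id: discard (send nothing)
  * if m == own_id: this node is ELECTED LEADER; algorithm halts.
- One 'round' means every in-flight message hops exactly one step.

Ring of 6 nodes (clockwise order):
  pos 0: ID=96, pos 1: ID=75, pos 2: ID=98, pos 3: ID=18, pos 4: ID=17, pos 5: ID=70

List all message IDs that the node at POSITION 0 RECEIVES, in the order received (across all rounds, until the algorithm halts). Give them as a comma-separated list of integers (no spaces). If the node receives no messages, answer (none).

Answer: 70,98

Derivation:
Round 1: pos1(id75) recv 96: fwd; pos2(id98) recv 75: drop; pos3(id18) recv 98: fwd; pos4(id17) recv 18: fwd; pos5(id70) recv 17: drop; pos0(id96) recv 70: drop
Round 2: pos2(id98) recv 96: drop; pos4(id17) recv 98: fwd; pos5(id70) recv 18: drop
Round 3: pos5(id70) recv 98: fwd
Round 4: pos0(id96) recv 98: fwd
Round 5: pos1(id75) recv 98: fwd
Round 6: pos2(id98) recv 98: ELECTED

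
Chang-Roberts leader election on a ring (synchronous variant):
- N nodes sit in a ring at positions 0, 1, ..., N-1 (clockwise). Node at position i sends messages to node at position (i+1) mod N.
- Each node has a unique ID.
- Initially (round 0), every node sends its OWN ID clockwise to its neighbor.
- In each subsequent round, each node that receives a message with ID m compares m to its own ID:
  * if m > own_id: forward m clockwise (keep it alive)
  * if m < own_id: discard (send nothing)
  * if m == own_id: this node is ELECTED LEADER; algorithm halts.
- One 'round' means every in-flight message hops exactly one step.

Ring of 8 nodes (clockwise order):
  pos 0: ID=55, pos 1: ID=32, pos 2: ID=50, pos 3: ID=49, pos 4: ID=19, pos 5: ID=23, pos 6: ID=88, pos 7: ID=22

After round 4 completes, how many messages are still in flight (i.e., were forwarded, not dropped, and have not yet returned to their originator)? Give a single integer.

Answer: 2

Derivation:
Round 1: pos1(id32) recv 55: fwd; pos2(id50) recv 32: drop; pos3(id49) recv 50: fwd; pos4(id19) recv 49: fwd; pos5(id23) recv 19: drop; pos6(id88) recv 23: drop; pos7(id22) recv 88: fwd; pos0(id55) recv 22: drop
Round 2: pos2(id50) recv 55: fwd; pos4(id19) recv 50: fwd; pos5(id23) recv 49: fwd; pos0(id55) recv 88: fwd
Round 3: pos3(id49) recv 55: fwd; pos5(id23) recv 50: fwd; pos6(id88) recv 49: drop; pos1(id32) recv 88: fwd
Round 4: pos4(id19) recv 55: fwd; pos6(id88) recv 50: drop; pos2(id50) recv 88: fwd
After round 4: 2 messages still in flight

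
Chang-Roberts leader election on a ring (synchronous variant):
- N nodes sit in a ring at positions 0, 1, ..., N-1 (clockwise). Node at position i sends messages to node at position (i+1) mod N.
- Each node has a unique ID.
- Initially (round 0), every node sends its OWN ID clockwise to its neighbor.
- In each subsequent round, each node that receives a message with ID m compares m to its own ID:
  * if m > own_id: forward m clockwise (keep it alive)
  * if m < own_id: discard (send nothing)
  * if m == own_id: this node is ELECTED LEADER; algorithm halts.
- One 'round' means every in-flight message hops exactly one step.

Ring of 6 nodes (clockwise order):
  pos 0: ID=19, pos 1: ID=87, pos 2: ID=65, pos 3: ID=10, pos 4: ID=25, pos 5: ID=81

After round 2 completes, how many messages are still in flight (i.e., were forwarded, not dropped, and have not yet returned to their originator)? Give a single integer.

Round 1: pos1(id87) recv 19: drop; pos2(id65) recv 87: fwd; pos3(id10) recv 65: fwd; pos4(id25) recv 10: drop; pos5(id81) recv 25: drop; pos0(id19) recv 81: fwd
Round 2: pos3(id10) recv 87: fwd; pos4(id25) recv 65: fwd; pos1(id87) recv 81: drop
After round 2: 2 messages still in flight

Answer: 2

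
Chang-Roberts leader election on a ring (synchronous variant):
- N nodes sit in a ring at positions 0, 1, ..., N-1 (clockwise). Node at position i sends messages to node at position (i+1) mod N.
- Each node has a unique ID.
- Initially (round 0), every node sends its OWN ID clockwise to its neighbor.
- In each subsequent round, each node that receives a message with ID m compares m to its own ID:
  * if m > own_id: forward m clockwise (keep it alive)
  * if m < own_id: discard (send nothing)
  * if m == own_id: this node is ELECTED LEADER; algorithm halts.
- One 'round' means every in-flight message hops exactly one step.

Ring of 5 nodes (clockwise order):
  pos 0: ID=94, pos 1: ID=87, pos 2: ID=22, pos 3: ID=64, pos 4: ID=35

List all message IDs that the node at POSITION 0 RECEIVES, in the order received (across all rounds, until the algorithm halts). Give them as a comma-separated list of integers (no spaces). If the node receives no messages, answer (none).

Round 1: pos1(id87) recv 94: fwd; pos2(id22) recv 87: fwd; pos3(id64) recv 22: drop; pos4(id35) recv 64: fwd; pos0(id94) recv 35: drop
Round 2: pos2(id22) recv 94: fwd; pos3(id64) recv 87: fwd; pos0(id94) recv 64: drop
Round 3: pos3(id64) recv 94: fwd; pos4(id35) recv 87: fwd
Round 4: pos4(id35) recv 94: fwd; pos0(id94) recv 87: drop
Round 5: pos0(id94) recv 94: ELECTED

Answer: 35,64,87,94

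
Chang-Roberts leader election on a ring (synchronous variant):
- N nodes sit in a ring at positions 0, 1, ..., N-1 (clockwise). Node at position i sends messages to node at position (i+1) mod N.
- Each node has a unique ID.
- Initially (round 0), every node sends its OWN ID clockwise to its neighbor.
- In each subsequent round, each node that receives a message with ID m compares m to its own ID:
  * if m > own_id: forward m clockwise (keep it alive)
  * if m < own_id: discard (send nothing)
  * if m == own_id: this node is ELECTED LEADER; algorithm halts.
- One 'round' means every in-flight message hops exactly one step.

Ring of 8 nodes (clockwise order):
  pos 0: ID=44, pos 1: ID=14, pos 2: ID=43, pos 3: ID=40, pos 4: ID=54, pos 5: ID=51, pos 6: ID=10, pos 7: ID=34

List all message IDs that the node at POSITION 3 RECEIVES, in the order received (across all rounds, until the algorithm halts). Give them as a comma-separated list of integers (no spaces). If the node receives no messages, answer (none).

Answer: 43,44,51,54

Derivation:
Round 1: pos1(id14) recv 44: fwd; pos2(id43) recv 14: drop; pos3(id40) recv 43: fwd; pos4(id54) recv 40: drop; pos5(id51) recv 54: fwd; pos6(id10) recv 51: fwd; pos7(id34) recv 10: drop; pos0(id44) recv 34: drop
Round 2: pos2(id43) recv 44: fwd; pos4(id54) recv 43: drop; pos6(id10) recv 54: fwd; pos7(id34) recv 51: fwd
Round 3: pos3(id40) recv 44: fwd; pos7(id34) recv 54: fwd; pos0(id44) recv 51: fwd
Round 4: pos4(id54) recv 44: drop; pos0(id44) recv 54: fwd; pos1(id14) recv 51: fwd
Round 5: pos1(id14) recv 54: fwd; pos2(id43) recv 51: fwd
Round 6: pos2(id43) recv 54: fwd; pos3(id40) recv 51: fwd
Round 7: pos3(id40) recv 54: fwd; pos4(id54) recv 51: drop
Round 8: pos4(id54) recv 54: ELECTED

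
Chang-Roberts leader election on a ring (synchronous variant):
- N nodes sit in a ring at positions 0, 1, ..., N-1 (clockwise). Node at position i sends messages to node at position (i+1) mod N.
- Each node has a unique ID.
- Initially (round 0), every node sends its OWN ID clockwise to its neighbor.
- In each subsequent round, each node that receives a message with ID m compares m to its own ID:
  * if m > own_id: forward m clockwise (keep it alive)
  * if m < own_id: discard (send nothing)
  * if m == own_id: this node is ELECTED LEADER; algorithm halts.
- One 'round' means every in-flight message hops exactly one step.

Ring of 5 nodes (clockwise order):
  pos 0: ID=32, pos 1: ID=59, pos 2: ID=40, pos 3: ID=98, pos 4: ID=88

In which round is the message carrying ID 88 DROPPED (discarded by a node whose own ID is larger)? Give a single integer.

Answer: 4

Derivation:
Round 1: pos1(id59) recv 32: drop; pos2(id40) recv 59: fwd; pos3(id98) recv 40: drop; pos4(id88) recv 98: fwd; pos0(id32) recv 88: fwd
Round 2: pos3(id98) recv 59: drop; pos0(id32) recv 98: fwd; pos1(id59) recv 88: fwd
Round 3: pos1(id59) recv 98: fwd; pos2(id40) recv 88: fwd
Round 4: pos2(id40) recv 98: fwd; pos3(id98) recv 88: drop
Round 5: pos3(id98) recv 98: ELECTED
Message ID 88 originates at pos 4; dropped at pos 3 in round 4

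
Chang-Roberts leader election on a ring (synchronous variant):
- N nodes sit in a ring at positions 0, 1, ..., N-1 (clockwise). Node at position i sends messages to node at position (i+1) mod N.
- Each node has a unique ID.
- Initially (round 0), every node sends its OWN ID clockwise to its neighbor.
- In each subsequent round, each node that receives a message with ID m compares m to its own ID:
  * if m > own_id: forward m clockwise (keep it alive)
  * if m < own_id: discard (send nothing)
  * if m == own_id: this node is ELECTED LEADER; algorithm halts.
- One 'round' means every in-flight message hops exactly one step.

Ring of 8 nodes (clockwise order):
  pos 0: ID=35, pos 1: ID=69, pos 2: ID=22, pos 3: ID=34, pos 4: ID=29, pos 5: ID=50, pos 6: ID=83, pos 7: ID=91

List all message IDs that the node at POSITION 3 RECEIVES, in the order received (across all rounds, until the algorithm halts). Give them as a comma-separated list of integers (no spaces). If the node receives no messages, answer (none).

Round 1: pos1(id69) recv 35: drop; pos2(id22) recv 69: fwd; pos3(id34) recv 22: drop; pos4(id29) recv 34: fwd; pos5(id50) recv 29: drop; pos6(id83) recv 50: drop; pos7(id91) recv 83: drop; pos0(id35) recv 91: fwd
Round 2: pos3(id34) recv 69: fwd; pos5(id50) recv 34: drop; pos1(id69) recv 91: fwd
Round 3: pos4(id29) recv 69: fwd; pos2(id22) recv 91: fwd
Round 4: pos5(id50) recv 69: fwd; pos3(id34) recv 91: fwd
Round 5: pos6(id83) recv 69: drop; pos4(id29) recv 91: fwd
Round 6: pos5(id50) recv 91: fwd
Round 7: pos6(id83) recv 91: fwd
Round 8: pos7(id91) recv 91: ELECTED

Answer: 22,69,91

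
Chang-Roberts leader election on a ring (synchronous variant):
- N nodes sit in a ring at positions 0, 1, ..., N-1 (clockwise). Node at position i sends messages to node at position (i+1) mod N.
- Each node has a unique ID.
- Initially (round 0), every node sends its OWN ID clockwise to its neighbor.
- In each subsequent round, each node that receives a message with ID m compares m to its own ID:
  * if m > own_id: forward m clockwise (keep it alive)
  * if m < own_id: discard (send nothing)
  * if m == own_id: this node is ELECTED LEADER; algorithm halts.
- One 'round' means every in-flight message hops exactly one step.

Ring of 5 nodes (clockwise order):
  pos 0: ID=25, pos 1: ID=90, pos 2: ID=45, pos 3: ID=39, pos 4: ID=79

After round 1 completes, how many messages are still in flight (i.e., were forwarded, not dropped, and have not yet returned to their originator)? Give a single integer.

Round 1: pos1(id90) recv 25: drop; pos2(id45) recv 90: fwd; pos3(id39) recv 45: fwd; pos4(id79) recv 39: drop; pos0(id25) recv 79: fwd
After round 1: 3 messages still in flight

Answer: 3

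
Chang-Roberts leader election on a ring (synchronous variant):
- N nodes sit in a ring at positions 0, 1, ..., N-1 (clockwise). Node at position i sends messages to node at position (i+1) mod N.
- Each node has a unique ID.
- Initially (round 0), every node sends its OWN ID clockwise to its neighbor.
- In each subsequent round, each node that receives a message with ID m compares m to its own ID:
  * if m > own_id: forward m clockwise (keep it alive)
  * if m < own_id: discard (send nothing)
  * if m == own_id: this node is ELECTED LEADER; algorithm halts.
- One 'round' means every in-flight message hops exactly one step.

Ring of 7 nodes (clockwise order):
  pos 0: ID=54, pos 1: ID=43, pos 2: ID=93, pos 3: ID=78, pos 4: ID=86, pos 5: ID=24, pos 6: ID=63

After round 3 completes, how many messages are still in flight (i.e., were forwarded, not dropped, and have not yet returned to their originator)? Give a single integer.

Answer: 2

Derivation:
Round 1: pos1(id43) recv 54: fwd; pos2(id93) recv 43: drop; pos3(id78) recv 93: fwd; pos4(id86) recv 78: drop; pos5(id24) recv 86: fwd; pos6(id63) recv 24: drop; pos0(id54) recv 63: fwd
Round 2: pos2(id93) recv 54: drop; pos4(id86) recv 93: fwd; pos6(id63) recv 86: fwd; pos1(id43) recv 63: fwd
Round 3: pos5(id24) recv 93: fwd; pos0(id54) recv 86: fwd; pos2(id93) recv 63: drop
After round 3: 2 messages still in flight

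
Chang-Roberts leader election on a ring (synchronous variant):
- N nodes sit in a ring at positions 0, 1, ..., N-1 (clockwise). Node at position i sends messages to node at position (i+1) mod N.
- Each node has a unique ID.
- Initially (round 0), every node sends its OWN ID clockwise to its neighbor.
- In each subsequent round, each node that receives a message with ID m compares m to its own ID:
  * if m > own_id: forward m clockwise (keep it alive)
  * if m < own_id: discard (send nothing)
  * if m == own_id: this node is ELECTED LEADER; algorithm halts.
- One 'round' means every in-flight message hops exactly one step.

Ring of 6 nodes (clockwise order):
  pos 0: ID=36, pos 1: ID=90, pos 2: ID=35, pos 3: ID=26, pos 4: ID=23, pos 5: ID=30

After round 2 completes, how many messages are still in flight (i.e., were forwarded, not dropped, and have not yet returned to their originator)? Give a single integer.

Round 1: pos1(id90) recv 36: drop; pos2(id35) recv 90: fwd; pos3(id26) recv 35: fwd; pos4(id23) recv 26: fwd; pos5(id30) recv 23: drop; pos0(id36) recv 30: drop
Round 2: pos3(id26) recv 90: fwd; pos4(id23) recv 35: fwd; pos5(id30) recv 26: drop
After round 2: 2 messages still in flight

Answer: 2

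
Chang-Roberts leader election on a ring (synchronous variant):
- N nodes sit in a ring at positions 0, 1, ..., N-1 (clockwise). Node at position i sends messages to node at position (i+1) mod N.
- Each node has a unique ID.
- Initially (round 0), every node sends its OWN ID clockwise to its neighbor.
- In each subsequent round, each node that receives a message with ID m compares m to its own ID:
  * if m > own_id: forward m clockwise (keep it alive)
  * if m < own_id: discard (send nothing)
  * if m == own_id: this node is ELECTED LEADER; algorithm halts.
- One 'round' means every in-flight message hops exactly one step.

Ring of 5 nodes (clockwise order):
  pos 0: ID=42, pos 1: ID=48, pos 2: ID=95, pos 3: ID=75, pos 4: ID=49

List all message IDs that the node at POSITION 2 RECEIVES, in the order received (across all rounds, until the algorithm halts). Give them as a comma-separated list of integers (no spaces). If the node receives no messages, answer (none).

Answer: 48,49,75,95

Derivation:
Round 1: pos1(id48) recv 42: drop; pos2(id95) recv 48: drop; pos3(id75) recv 95: fwd; pos4(id49) recv 75: fwd; pos0(id42) recv 49: fwd
Round 2: pos4(id49) recv 95: fwd; pos0(id42) recv 75: fwd; pos1(id48) recv 49: fwd
Round 3: pos0(id42) recv 95: fwd; pos1(id48) recv 75: fwd; pos2(id95) recv 49: drop
Round 4: pos1(id48) recv 95: fwd; pos2(id95) recv 75: drop
Round 5: pos2(id95) recv 95: ELECTED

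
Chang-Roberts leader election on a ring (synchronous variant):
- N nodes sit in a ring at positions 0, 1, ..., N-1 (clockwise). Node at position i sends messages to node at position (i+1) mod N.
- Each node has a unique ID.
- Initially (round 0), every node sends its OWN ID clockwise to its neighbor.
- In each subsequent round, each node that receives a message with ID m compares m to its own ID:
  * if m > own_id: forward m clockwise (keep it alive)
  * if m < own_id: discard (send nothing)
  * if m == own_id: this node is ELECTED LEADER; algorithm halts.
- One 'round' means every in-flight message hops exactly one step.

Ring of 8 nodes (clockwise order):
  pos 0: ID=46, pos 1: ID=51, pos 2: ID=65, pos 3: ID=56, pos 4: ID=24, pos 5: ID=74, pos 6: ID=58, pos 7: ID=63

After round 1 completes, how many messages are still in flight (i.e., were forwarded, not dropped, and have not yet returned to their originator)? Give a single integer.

Round 1: pos1(id51) recv 46: drop; pos2(id65) recv 51: drop; pos3(id56) recv 65: fwd; pos4(id24) recv 56: fwd; pos5(id74) recv 24: drop; pos6(id58) recv 74: fwd; pos7(id63) recv 58: drop; pos0(id46) recv 63: fwd
After round 1: 4 messages still in flight

Answer: 4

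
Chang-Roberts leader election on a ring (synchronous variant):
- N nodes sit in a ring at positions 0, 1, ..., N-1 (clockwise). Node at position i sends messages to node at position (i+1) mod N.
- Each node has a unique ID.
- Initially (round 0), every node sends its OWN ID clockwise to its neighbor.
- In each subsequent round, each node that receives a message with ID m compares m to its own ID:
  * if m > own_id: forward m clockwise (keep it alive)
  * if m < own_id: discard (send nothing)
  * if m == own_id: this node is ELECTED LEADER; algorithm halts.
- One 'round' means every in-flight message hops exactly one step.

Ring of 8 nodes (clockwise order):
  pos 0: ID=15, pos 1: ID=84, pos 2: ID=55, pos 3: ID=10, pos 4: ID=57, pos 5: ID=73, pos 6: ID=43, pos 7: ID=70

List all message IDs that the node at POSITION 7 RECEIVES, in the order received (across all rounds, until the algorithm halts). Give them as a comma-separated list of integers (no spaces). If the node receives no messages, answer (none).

Answer: 43,73,84

Derivation:
Round 1: pos1(id84) recv 15: drop; pos2(id55) recv 84: fwd; pos3(id10) recv 55: fwd; pos4(id57) recv 10: drop; pos5(id73) recv 57: drop; pos6(id43) recv 73: fwd; pos7(id70) recv 43: drop; pos0(id15) recv 70: fwd
Round 2: pos3(id10) recv 84: fwd; pos4(id57) recv 55: drop; pos7(id70) recv 73: fwd; pos1(id84) recv 70: drop
Round 3: pos4(id57) recv 84: fwd; pos0(id15) recv 73: fwd
Round 4: pos5(id73) recv 84: fwd; pos1(id84) recv 73: drop
Round 5: pos6(id43) recv 84: fwd
Round 6: pos7(id70) recv 84: fwd
Round 7: pos0(id15) recv 84: fwd
Round 8: pos1(id84) recv 84: ELECTED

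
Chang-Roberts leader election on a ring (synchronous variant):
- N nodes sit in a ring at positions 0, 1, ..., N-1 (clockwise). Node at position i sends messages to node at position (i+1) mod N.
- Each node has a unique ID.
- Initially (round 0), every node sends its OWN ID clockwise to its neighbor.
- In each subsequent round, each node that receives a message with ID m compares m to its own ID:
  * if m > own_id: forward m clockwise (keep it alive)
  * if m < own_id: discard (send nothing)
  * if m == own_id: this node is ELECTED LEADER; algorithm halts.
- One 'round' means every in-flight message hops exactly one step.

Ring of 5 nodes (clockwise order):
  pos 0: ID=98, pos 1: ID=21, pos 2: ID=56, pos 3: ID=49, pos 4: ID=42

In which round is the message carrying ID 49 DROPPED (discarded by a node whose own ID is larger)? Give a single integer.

Round 1: pos1(id21) recv 98: fwd; pos2(id56) recv 21: drop; pos3(id49) recv 56: fwd; pos4(id42) recv 49: fwd; pos0(id98) recv 42: drop
Round 2: pos2(id56) recv 98: fwd; pos4(id42) recv 56: fwd; pos0(id98) recv 49: drop
Round 3: pos3(id49) recv 98: fwd; pos0(id98) recv 56: drop
Round 4: pos4(id42) recv 98: fwd
Round 5: pos0(id98) recv 98: ELECTED
Message ID 49 originates at pos 3; dropped at pos 0 in round 2

Answer: 2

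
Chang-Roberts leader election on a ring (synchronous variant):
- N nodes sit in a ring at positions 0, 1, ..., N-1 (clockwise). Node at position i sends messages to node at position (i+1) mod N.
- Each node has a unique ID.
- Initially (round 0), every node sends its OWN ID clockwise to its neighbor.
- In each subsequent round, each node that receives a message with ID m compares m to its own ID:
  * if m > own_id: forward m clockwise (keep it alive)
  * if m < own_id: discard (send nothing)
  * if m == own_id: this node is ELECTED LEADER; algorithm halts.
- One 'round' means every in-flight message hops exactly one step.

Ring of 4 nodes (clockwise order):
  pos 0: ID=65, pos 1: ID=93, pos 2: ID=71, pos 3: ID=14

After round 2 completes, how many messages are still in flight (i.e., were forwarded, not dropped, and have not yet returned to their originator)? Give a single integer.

Round 1: pos1(id93) recv 65: drop; pos2(id71) recv 93: fwd; pos3(id14) recv 71: fwd; pos0(id65) recv 14: drop
Round 2: pos3(id14) recv 93: fwd; pos0(id65) recv 71: fwd
After round 2: 2 messages still in flight

Answer: 2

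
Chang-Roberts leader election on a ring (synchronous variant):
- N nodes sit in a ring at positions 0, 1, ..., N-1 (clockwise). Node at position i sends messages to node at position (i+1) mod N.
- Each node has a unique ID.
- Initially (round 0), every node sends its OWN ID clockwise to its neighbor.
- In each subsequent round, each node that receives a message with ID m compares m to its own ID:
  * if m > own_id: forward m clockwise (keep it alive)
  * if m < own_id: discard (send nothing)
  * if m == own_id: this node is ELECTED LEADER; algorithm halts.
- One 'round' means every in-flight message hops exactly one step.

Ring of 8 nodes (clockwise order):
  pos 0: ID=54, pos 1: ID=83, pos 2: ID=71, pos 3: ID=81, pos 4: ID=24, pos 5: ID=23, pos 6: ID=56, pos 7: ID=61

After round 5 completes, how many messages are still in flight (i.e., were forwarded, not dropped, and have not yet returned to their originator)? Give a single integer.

Round 1: pos1(id83) recv 54: drop; pos2(id71) recv 83: fwd; pos3(id81) recv 71: drop; pos4(id24) recv 81: fwd; pos5(id23) recv 24: fwd; pos6(id56) recv 23: drop; pos7(id61) recv 56: drop; pos0(id54) recv 61: fwd
Round 2: pos3(id81) recv 83: fwd; pos5(id23) recv 81: fwd; pos6(id56) recv 24: drop; pos1(id83) recv 61: drop
Round 3: pos4(id24) recv 83: fwd; pos6(id56) recv 81: fwd
Round 4: pos5(id23) recv 83: fwd; pos7(id61) recv 81: fwd
Round 5: pos6(id56) recv 83: fwd; pos0(id54) recv 81: fwd
After round 5: 2 messages still in flight

Answer: 2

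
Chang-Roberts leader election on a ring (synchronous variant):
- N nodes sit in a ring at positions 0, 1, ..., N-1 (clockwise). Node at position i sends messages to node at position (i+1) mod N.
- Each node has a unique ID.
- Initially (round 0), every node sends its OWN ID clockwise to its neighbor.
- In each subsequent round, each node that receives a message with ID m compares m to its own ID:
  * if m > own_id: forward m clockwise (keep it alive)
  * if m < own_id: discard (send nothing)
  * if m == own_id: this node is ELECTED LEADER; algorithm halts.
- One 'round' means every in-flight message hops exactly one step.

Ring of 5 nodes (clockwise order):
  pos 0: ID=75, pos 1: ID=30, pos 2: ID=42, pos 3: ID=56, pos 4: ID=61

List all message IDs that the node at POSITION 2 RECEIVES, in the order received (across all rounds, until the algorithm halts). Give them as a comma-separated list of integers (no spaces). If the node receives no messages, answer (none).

Answer: 30,75

Derivation:
Round 1: pos1(id30) recv 75: fwd; pos2(id42) recv 30: drop; pos3(id56) recv 42: drop; pos4(id61) recv 56: drop; pos0(id75) recv 61: drop
Round 2: pos2(id42) recv 75: fwd
Round 3: pos3(id56) recv 75: fwd
Round 4: pos4(id61) recv 75: fwd
Round 5: pos0(id75) recv 75: ELECTED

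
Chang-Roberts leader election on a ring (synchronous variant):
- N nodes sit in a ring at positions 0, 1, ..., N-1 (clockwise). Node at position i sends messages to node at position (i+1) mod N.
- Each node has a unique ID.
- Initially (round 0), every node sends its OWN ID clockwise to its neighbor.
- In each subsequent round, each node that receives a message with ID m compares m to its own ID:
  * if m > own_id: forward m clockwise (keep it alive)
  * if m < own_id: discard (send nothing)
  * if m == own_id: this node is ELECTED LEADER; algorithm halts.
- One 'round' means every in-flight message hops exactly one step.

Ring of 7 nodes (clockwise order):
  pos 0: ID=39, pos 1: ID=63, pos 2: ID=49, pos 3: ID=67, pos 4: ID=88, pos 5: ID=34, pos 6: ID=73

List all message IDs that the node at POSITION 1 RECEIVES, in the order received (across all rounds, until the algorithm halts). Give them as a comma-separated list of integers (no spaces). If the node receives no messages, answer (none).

Answer: 39,73,88

Derivation:
Round 1: pos1(id63) recv 39: drop; pos2(id49) recv 63: fwd; pos3(id67) recv 49: drop; pos4(id88) recv 67: drop; pos5(id34) recv 88: fwd; pos6(id73) recv 34: drop; pos0(id39) recv 73: fwd
Round 2: pos3(id67) recv 63: drop; pos6(id73) recv 88: fwd; pos1(id63) recv 73: fwd
Round 3: pos0(id39) recv 88: fwd; pos2(id49) recv 73: fwd
Round 4: pos1(id63) recv 88: fwd; pos3(id67) recv 73: fwd
Round 5: pos2(id49) recv 88: fwd; pos4(id88) recv 73: drop
Round 6: pos3(id67) recv 88: fwd
Round 7: pos4(id88) recv 88: ELECTED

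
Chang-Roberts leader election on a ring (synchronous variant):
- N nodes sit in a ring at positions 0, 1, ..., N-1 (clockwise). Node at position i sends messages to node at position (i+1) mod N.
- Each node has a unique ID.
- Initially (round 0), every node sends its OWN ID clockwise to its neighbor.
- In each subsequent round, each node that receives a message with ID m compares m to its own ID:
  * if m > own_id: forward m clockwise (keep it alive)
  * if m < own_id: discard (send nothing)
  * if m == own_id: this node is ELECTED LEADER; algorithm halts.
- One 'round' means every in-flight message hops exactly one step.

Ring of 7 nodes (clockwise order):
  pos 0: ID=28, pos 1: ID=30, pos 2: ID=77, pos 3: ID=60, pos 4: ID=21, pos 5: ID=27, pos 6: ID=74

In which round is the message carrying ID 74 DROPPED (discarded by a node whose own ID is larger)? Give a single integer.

Round 1: pos1(id30) recv 28: drop; pos2(id77) recv 30: drop; pos3(id60) recv 77: fwd; pos4(id21) recv 60: fwd; pos5(id27) recv 21: drop; pos6(id74) recv 27: drop; pos0(id28) recv 74: fwd
Round 2: pos4(id21) recv 77: fwd; pos5(id27) recv 60: fwd; pos1(id30) recv 74: fwd
Round 3: pos5(id27) recv 77: fwd; pos6(id74) recv 60: drop; pos2(id77) recv 74: drop
Round 4: pos6(id74) recv 77: fwd
Round 5: pos0(id28) recv 77: fwd
Round 6: pos1(id30) recv 77: fwd
Round 7: pos2(id77) recv 77: ELECTED
Message ID 74 originates at pos 6; dropped at pos 2 in round 3

Answer: 3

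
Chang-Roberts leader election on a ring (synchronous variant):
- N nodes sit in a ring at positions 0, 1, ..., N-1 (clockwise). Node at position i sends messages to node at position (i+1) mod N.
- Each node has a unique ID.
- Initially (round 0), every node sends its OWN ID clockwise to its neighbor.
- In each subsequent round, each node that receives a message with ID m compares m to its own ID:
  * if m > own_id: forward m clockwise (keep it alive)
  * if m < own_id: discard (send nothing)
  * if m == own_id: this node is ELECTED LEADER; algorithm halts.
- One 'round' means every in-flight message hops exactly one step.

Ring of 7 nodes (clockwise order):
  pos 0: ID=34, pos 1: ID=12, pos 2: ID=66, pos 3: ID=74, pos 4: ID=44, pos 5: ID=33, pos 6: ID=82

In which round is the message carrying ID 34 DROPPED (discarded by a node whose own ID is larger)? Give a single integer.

Answer: 2

Derivation:
Round 1: pos1(id12) recv 34: fwd; pos2(id66) recv 12: drop; pos3(id74) recv 66: drop; pos4(id44) recv 74: fwd; pos5(id33) recv 44: fwd; pos6(id82) recv 33: drop; pos0(id34) recv 82: fwd
Round 2: pos2(id66) recv 34: drop; pos5(id33) recv 74: fwd; pos6(id82) recv 44: drop; pos1(id12) recv 82: fwd
Round 3: pos6(id82) recv 74: drop; pos2(id66) recv 82: fwd
Round 4: pos3(id74) recv 82: fwd
Round 5: pos4(id44) recv 82: fwd
Round 6: pos5(id33) recv 82: fwd
Round 7: pos6(id82) recv 82: ELECTED
Message ID 34 originates at pos 0; dropped at pos 2 in round 2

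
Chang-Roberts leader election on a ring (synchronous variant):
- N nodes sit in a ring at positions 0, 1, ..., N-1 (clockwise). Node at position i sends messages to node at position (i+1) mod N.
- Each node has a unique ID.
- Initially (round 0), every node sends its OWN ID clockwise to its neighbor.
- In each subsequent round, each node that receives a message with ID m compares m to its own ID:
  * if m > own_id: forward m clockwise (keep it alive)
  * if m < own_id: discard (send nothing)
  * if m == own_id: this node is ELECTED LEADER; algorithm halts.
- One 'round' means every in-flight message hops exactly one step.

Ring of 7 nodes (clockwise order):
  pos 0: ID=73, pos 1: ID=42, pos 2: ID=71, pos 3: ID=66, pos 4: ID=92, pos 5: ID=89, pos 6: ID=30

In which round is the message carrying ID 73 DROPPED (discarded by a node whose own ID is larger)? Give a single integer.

Round 1: pos1(id42) recv 73: fwd; pos2(id71) recv 42: drop; pos3(id66) recv 71: fwd; pos4(id92) recv 66: drop; pos5(id89) recv 92: fwd; pos6(id30) recv 89: fwd; pos0(id73) recv 30: drop
Round 2: pos2(id71) recv 73: fwd; pos4(id92) recv 71: drop; pos6(id30) recv 92: fwd; pos0(id73) recv 89: fwd
Round 3: pos3(id66) recv 73: fwd; pos0(id73) recv 92: fwd; pos1(id42) recv 89: fwd
Round 4: pos4(id92) recv 73: drop; pos1(id42) recv 92: fwd; pos2(id71) recv 89: fwd
Round 5: pos2(id71) recv 92: fwd; pos3(id66) recv 89: fwd
Round 6: pos3(id66) recv 92: fwd; pos4(id92) recv 89: drop
Round 7: pos4(id92) recv 92: ELECTED
Message ID 73 originates at pos 0; dropped at pos 4 in round 4

Answer: 4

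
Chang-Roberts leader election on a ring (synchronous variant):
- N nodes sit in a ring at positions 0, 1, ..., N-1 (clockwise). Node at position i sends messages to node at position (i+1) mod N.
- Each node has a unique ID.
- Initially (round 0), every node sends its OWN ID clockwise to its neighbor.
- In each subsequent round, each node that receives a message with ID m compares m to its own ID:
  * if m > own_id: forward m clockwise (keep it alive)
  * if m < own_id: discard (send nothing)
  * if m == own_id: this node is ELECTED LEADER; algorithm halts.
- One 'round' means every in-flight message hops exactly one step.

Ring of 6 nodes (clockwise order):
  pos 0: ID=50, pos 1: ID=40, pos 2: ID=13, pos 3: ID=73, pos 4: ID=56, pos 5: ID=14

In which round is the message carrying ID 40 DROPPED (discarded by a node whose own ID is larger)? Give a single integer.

Answer: 2

Derivation:
Round 1: pos1(id40) recv 50: fwd; pos2(id13) recv 40: fwd; pos3(id73) recv 13: drop; pos4(id56) recv 73: fwd; pos5(id14) recv 56: fwd; pos0(id50) recv 14: drop
Round 2: pos2(id13) recv 50: fwd; pos3(id73) recv 40: drop; pos5(id14) recv 73: fwd; pos0(id50) recv 56: fwd
Round 3: pos3(id73) recv 50: drop; pos0(id50) recv 73: fwd; pos1(id40) recv 56: fwd
Round 4: pos1(id40) recv 73: fwd; pos2(id13) recv 56: fwd
Round 5: pos2(id13) recv 73: fwd; pos3(id73) recv 56: drop
Round 6: pos3(id73) recv 73: ELECTED
Message ID 40 originates at pos 1; dropped at pos 3 in round 2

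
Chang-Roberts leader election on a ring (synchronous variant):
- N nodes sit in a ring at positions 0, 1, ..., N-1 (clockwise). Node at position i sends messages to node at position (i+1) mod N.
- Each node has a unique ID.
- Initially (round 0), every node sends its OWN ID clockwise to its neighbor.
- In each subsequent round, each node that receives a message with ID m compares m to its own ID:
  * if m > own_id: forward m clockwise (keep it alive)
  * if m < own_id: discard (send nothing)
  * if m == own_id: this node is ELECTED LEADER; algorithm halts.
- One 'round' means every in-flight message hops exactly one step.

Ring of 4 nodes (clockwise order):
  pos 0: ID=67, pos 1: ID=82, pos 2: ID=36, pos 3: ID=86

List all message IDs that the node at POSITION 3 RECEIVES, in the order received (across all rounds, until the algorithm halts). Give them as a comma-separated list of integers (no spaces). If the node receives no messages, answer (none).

Answer: 36,82,86

Derivation:
Round 1: pos1(id82) recv 67: drop; pos2(id36) recv 82: fwd; pos3(id86) recv 36: drop; pos0(id67) recv 86: fwd
Round 2: pos3(id86) recv 82: drop; pos1(id82) recv 86: fwd
Round 3: pos2(id36) recv 86: fwd
Round 4: pos3(id86) recv 86: ELECTED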